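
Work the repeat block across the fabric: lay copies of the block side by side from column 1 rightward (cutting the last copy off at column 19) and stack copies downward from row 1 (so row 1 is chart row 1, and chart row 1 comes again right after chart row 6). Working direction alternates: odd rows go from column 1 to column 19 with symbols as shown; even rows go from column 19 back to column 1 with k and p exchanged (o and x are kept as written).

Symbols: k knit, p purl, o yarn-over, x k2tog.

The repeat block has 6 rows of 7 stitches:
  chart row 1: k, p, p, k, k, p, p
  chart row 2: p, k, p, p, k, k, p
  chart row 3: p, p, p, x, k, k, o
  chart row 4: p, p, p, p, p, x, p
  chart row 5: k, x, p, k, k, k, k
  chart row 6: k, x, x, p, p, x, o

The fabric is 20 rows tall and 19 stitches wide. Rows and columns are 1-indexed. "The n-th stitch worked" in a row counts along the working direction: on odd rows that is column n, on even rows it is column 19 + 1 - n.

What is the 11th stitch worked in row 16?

Row 16: (16-1) mod 6 = 3, so use chart row 4. Even row -> WS.
Chart row 4 tiled across columns 1-19: p p p p p x p p p p p p x p p p p p p
WS: work from column 19 back to column 1 (reverse the tiled row), swapping k<->p (o and x unchanged).
Row 16 as worked: k k k k k k x k k k k k k x k k k k k
Stitch 11 in working order -> k

== STITCH ==
k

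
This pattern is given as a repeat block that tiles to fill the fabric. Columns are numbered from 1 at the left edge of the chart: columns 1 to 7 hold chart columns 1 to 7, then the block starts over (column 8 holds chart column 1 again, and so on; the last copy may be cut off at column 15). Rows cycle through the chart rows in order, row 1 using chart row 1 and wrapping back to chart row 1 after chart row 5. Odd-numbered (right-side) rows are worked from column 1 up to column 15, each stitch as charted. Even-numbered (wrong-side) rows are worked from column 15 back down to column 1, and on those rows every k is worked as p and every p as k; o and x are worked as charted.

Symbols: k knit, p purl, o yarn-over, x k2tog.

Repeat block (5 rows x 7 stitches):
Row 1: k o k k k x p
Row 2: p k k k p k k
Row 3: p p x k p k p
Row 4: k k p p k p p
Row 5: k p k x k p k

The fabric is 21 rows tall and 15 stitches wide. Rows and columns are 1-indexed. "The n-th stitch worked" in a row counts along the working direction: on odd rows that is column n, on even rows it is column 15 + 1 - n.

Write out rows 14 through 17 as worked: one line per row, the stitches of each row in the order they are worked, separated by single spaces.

Result:
p k k p k k p p k k p k k p p
k p k x k p k k p k x k p k k
p k x p p p o p k x p p p o p
p k k k p k k p k k k p k k p

Derivation:
Row 14: chart row 4, WS - tiled (columns 1-15): k k p p k p p k k p p k p p k; work from column 15 back to 1 with k<->p swapped.
Row 15: chart row 5, RS - tile across columns 1-15 and work as-is.
Row 16: chart row 1, WS - tiled (columns 1-15): k o k k k x p k o k k k x p k; work from column 15 back to 1 with k<->p swapped.
Row 17: chart row 2, RS - tile across columns 1-15 and work as-is.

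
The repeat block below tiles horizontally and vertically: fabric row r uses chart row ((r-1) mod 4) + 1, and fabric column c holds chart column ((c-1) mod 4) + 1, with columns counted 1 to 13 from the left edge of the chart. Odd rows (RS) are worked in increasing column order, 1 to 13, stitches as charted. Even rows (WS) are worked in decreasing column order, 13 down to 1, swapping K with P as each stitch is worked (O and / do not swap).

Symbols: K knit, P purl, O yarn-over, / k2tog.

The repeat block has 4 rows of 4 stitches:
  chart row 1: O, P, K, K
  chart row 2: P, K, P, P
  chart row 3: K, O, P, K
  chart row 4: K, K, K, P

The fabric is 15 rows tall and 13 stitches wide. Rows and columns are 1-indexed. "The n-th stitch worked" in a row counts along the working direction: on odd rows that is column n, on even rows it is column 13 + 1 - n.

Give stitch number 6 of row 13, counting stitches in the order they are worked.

For row 13: chart row = ((13-1) mod 4) + 1 = 1; this is a RS (odd) row.
Chart row 1 tiled across columns 1-13: O P K K O P K K O P K K O
Right side: take the tiled row as-is (worked left to right from column 1).
The 6th stitch worked is P.

Stitch:
P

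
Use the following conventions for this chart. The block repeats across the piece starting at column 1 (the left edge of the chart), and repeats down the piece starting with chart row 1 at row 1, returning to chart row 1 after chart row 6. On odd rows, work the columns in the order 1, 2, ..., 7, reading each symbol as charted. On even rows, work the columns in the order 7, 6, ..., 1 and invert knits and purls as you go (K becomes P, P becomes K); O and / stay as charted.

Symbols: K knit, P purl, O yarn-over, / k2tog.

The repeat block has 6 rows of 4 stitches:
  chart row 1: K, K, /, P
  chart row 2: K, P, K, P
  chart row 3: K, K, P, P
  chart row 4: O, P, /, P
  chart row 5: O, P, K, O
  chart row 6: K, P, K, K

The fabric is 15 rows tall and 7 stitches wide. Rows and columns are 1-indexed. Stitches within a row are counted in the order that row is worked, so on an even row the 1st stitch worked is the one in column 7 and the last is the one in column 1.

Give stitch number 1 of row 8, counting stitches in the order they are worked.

Row 8 uses chart row ((8-1) mod 6)+1 = 2. Row 8 is even, so WS.
Chart row 2 tiled across columns 1-7: K P K P K P K
WS: work from column 7 back to column 1 (reverse the tiled row), swapping K<->P (O and / unchanged).
Row 8 as worked: P K P K P K P
Counting 1 along the worked row gives P.

Result:
P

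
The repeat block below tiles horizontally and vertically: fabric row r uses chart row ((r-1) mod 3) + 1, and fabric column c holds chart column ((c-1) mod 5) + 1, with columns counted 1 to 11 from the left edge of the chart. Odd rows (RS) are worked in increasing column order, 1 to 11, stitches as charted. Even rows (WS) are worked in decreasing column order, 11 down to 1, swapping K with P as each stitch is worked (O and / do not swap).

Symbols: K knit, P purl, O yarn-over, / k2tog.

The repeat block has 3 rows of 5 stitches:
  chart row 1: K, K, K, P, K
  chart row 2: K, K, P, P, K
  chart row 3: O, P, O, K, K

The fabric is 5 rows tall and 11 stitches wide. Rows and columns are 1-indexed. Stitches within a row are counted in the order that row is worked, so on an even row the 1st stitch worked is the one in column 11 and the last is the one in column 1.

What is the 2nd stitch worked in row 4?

Row 4: (4-1) mod 3 = 0, so use chart row 1. Even row -> WS.
Chart row 1 tiled across columns 1-11: K K K P K K K K P K K
WS: work from column 11 back to column 1 (reverse the tiled row), swapping K<->P (O and / unchanged).
Row 4 as worked: P P K P P P P K P P P
Counting 2 along the worked row gives P.

Stitch:
P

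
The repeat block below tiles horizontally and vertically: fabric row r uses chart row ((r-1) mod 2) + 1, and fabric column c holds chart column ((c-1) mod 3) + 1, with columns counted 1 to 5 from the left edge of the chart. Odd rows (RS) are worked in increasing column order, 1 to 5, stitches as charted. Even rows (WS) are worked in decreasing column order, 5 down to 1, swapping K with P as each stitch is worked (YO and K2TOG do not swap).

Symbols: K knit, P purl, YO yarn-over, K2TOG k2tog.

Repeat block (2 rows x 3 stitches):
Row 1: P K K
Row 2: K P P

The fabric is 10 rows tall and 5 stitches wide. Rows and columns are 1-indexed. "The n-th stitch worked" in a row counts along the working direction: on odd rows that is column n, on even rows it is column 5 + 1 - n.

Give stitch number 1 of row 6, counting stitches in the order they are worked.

Row 6: (6-1) mod 2 = 1, so use chart row 2. Even row -> WS.
Chart row 2 tiled across columns 1-5: K P P K P
Wrong side: read the tiled row from column 5 down to 1 and exchange K with P (leave YO, K2TOG).
Row 6 as worked: K P K K P
Stitch 1 in working order -> K

== STITCH ==
K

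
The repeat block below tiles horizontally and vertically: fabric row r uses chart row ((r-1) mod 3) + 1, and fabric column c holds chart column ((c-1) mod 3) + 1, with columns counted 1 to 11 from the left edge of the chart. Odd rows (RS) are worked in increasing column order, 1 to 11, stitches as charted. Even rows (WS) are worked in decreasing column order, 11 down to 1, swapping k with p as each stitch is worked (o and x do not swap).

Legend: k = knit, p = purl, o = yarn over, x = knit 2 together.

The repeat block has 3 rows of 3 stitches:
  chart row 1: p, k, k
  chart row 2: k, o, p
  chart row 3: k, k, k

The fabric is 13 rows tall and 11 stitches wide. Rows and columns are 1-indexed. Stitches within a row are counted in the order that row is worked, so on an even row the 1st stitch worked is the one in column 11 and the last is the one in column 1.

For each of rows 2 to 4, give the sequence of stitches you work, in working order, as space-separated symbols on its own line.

Row 2: chart row 2, WS - tiled (columns 1-11): k o p k o p k o p k o; work from column 11 back to 1 with k<->p swapped.
Row 3: chart row 3, RS - tile across columns 1-11 and work as-is.
Row 4: chart row 1, WS - tiled (columns 1-11): p k k p k k p k k p k; work from column 11 back to 1 with k<->p swapped.

Result:
o p k o p k o p k o p
k k k k k k k k k k k
p k p p k p p k p p k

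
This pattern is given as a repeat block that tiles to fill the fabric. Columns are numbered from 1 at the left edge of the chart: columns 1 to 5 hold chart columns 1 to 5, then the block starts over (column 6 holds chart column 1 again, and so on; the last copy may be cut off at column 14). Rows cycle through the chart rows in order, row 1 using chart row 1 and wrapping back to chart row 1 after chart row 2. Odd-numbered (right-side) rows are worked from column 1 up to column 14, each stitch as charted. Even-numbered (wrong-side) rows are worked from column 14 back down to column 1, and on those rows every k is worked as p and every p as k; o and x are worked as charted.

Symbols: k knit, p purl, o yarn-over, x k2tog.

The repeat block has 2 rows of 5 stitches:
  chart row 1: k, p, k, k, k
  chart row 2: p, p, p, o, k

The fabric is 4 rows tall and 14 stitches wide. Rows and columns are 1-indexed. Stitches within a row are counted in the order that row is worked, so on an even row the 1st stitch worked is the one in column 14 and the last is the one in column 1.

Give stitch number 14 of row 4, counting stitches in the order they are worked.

== STITCH ==
k

Derivation:
For row 4: chart row = ((4-1) mod 2) + 1 = 2; this is a WS (even) row.
Chart row 2 tiled across columns 1-14: p p p o k p p p o k p p p o
WS row: flip the tiled sequence (start at column 14) and apply k<->p; o and x stay.
Row 4 as worked: o k k k p o k k k p o k k k
Counting 14 along the worked row gives k.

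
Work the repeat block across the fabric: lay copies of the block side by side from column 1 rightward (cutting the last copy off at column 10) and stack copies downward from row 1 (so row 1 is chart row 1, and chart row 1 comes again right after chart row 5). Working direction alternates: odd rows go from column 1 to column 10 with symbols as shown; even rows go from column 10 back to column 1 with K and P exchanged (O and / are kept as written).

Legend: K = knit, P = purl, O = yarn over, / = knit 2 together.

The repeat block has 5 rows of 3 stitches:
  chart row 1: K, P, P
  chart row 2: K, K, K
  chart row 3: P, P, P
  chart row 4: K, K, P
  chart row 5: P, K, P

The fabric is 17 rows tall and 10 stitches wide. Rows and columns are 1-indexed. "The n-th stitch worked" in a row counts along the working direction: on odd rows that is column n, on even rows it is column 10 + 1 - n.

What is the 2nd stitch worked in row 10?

== STITCH ==
K

Derivation:
Row 10 uses chart row ((10-1) mod 5)+1 = 5. Row 10 is even, so WS.
Chart row 5 tiled across columns 1-10: P K P P K P P K P P
Wrong side: read the tiled row from column 10 down to 1 and exchange K with P (leave O, /).
Row 10 as worked: K K P K K P K K P K
The 2nd stitch worked is K.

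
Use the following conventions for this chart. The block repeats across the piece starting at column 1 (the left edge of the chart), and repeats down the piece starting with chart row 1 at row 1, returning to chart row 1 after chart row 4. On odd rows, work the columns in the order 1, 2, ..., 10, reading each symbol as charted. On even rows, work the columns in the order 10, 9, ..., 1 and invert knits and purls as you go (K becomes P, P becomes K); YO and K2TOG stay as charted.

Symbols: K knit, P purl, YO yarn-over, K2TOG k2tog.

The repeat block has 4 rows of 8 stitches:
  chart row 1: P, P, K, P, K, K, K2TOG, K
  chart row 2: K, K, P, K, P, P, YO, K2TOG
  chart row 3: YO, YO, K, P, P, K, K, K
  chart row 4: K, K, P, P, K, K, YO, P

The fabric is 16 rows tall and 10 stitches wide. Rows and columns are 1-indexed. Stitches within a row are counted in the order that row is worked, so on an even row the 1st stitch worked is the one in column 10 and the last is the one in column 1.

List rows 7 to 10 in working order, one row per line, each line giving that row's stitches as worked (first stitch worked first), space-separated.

Result:
YO YO K P P K K K YO YO
P P K YO P P K K P P
P P K P K K K2TOG K P P
P P K2TOG YO K K P K P P

Derivation:
Row 7: chart row 3, RS - tile across columns 1-10 and work as-is.
Row 8: chart row 4, WS - tiled (columns 1-10): K K P P K K YO P K K; work from column 10 back to 1 with K<->P swapped.
Row 9: chart row 1, RS - tile across columns 1-10 and work as-is.
Row 10: chart row 2, WS - tiled (columns 1-10): K K P K P P YO K2TOG K K; work from column 10 back to 1 with K<->P swapped.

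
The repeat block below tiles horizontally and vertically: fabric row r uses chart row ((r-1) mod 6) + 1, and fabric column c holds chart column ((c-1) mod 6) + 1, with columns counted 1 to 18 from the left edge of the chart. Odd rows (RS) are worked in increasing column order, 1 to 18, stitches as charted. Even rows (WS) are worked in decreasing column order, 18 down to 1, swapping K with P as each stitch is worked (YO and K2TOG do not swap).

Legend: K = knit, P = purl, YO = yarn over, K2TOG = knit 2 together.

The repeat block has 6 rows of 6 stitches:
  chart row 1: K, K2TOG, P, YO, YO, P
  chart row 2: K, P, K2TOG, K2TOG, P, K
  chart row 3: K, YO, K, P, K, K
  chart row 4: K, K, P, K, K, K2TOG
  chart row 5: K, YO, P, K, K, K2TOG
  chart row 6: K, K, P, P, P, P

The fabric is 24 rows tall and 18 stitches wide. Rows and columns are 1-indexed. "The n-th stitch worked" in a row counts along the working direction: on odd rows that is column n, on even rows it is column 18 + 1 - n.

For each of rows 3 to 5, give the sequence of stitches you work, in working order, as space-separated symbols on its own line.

== ROWS AS WORKED ==
K YO K P K K K YO K P K K K YO K P K K
K2TOG P P K P P K2TOG P P K P P K2TOG P P K P P
K YO P K K K2TOG K YO P K K K2TOG K YO P K K K2TOG

Derivation:
Row 3: chart row 3, RS - tile across columns 1-18 and work as-is.
Row 4: chart row 4, WS - tiled (columns 1-18): K K P K K K2TOG K K P K K K2TOG K K P K K K2TOG; work from column 18 back to 1 with K<->P swapped.
Row 5: chart row 5, RS - tile across columns 1-18 and work as-is.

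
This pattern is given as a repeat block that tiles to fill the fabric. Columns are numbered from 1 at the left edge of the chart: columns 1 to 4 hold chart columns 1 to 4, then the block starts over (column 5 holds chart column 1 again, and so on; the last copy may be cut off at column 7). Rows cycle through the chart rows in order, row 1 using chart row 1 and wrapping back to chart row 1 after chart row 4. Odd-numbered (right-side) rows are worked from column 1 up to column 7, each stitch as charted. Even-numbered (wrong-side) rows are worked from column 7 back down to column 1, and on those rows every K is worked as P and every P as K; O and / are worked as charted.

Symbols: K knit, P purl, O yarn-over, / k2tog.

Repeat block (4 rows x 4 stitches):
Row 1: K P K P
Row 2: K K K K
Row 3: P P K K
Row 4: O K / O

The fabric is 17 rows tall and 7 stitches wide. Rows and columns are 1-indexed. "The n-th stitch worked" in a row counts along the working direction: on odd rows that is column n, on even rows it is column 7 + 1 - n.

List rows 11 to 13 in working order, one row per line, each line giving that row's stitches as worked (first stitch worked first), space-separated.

Row 11: chart row 3, RS - tile across columns 1-7 and work as-is.
Row 12: chart row 4, WS - tiled (columns 1-7): O K / O O K /; work from column 7 back to 1 with K<->P swapped.
Row 13: chart row 1, RS - tile across columns 1-7 and work as-is.

Rows as worked:
P P K K P P K
/ P O O / P O
K P K P K P K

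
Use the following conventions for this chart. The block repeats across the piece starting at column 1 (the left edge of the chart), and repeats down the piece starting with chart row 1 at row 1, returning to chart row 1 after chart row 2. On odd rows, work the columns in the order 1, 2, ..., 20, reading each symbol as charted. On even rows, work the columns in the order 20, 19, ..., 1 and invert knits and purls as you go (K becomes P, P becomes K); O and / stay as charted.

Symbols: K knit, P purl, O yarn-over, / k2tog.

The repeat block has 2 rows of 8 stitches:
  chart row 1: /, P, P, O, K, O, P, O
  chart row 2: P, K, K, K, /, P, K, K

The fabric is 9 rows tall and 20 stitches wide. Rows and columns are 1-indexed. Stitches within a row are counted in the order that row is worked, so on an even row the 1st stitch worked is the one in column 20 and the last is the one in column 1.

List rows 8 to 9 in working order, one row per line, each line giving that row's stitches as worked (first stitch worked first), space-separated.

Row 8: chart row 2, WS - tiled (columns 1-20): P K K K / P K K P K K K / P K K P K K K; work from column 20 back to 1 with K<->P swapped.
Row 9: chart row 1, RS - tile across columns 1-20 and work as-is.

Rows as worked:
P P P K P P K / P P P K P P K / P P P K
/ P P O K O P O / P P O K O P O / P P O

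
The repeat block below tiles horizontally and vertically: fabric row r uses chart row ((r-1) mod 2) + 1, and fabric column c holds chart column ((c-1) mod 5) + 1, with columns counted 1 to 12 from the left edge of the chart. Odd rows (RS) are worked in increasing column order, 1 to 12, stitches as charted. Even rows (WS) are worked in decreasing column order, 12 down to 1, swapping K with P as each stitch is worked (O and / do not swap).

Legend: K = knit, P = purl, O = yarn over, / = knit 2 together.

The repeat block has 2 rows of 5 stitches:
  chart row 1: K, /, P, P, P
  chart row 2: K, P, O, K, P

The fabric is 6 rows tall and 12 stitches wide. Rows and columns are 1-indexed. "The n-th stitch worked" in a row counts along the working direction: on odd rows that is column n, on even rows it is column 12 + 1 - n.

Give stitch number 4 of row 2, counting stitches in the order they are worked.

Stitch:
P

Derivation:
For row 2: chart row = ((2-1) mod 2) + 1 = 2; this is a WS (even) row.
Chart row 2 tiled across columns 1-12: K P O K P K P O K P K P
WS row: flip the tiled sequence (start at column 12) and apply K<->P; O and / stay.
Row 2 as worked: K P K P O K P K P O K P
Stitch 4 in working order -> P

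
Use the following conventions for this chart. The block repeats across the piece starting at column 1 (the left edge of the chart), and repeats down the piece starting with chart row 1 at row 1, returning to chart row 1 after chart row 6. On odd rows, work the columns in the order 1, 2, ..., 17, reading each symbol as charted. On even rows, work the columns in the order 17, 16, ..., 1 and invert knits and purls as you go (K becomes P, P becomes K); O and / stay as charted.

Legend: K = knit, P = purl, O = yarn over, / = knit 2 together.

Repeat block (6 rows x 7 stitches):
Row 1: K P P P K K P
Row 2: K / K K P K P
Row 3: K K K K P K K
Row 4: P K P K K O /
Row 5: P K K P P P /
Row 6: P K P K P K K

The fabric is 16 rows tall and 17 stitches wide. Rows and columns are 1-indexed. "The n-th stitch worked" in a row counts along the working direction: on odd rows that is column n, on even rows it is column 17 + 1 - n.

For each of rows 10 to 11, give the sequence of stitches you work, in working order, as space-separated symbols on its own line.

Row 10: chart row 4, WS - tiled (columns 1-17): P K P K K O / P K P K K O / P K P; work from column 17 back to 1 with K<->P swapped.
Row 11: chart row 5, RS - tile across columns 1-17 and work as-is.

== ROWS AS WORKED ==
K P K / O P P K P K / O P P K P K
P K K P P P / P K K P P P / P K K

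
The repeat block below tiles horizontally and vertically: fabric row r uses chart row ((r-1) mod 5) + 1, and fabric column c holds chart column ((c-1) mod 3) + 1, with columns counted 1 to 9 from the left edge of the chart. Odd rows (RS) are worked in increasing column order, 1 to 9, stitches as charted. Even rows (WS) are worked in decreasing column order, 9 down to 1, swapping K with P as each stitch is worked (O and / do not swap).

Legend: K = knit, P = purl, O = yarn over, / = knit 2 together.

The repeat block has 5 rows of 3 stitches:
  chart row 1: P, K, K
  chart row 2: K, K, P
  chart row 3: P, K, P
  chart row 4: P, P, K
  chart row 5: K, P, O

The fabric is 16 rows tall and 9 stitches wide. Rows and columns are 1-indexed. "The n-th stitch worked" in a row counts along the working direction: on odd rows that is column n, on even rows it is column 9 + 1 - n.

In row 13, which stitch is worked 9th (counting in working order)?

Stitch:
P

Derivation:
Row 13: (13-1) mod 5 = 2, so use chart row 3. Odd row -> RS.
Chart row 3 tiled across columns 1-9: P K P P K P P K P
RS row: no reversal, no swap; stitch n worked = column n.
Stitch 9 in working order -> P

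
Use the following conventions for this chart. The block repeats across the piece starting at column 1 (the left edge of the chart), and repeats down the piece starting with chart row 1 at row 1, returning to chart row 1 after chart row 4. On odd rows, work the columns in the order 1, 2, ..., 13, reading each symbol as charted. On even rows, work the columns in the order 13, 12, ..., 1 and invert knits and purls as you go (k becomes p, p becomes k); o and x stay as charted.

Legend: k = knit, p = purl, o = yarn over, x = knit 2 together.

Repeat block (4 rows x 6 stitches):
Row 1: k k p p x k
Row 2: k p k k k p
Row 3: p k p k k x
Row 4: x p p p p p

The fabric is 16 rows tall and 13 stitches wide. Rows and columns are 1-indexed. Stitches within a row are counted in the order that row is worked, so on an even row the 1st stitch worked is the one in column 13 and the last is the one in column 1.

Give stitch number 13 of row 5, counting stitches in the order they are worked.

Stitch:
k

Derivation:
For row 5: chart row = ((5-1) mod 4) + 1 = 1; this is a RS (odd) row.
Chart row 1 tiled across columns 1-13: k k p p x k k k p p x k k
Right side: take the tiled row as-is (worked left to right from column 1).
Stitch 13 in working order -> k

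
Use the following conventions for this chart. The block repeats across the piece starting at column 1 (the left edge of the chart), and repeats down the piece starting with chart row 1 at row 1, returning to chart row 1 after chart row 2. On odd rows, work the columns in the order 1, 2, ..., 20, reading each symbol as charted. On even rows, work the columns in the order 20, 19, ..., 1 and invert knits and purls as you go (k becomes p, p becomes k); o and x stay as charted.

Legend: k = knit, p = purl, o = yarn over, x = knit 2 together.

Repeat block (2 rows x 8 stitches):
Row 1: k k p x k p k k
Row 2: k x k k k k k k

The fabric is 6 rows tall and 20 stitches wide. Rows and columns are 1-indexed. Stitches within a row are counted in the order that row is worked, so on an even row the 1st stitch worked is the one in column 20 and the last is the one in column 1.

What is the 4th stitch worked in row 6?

== STITCH ==
p

Derivation:
Row 6 uses chart row ((6-1) mod 2)+1 = 2. Row 6 is even, so WS.
Chart row 2 tiled across columns 1-20: k x k k k k k k k x k k k k k k k x k k
Wrong side: read the tiled row from column 20 down to 1 and exchange k with p (leave o, x).
Row 6 as worked: p p x p p p p p p p x p p p p p p p x p
Stitch 4 in working order -> p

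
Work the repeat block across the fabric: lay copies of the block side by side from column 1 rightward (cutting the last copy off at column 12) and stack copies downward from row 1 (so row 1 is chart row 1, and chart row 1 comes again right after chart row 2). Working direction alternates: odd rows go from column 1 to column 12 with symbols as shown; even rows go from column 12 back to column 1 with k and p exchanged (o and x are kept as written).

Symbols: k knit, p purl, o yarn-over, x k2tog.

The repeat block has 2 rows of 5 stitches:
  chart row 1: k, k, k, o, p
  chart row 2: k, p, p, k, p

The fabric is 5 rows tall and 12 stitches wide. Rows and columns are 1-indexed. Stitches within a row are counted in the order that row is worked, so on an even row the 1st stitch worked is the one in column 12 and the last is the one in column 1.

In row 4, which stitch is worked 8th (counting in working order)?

Row 4 uses chart row ((4-1) mod 2)+1 = 2. Row 4 is even, so WS.
Chart row 2 tiled across columns 1-12: k p p k p k p p k p k p
WS row: flip the tiled sequence (start at column 12) and apply k<->p; o and x stay.
Row 4 as worked: k p k p k k p k p k k p
Stitch 8 in working order -> k

Stitch:
k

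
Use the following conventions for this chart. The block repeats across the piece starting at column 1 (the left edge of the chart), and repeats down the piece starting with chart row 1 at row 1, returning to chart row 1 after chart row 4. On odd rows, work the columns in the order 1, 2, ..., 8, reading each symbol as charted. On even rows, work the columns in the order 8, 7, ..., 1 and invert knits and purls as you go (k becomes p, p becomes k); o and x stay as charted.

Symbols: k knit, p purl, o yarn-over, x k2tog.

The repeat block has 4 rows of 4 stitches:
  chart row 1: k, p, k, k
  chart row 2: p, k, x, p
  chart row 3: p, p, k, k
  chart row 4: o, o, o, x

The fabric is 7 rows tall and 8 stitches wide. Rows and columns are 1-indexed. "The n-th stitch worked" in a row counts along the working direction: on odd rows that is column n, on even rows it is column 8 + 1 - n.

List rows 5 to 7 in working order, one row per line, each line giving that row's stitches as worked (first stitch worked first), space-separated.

== ROWS AS WORKED ==
k p k k k p k k
k x p k k x p k
p p k k p p k k

Derivation:
Row 5: chart row 1, RS - tile across columns 1-8 and work as-is.
Row 6: chart row 2, WS - tiled (columns 1-8): p k x p p k x p; work from column 8 back to 1 with k<->p swapped.
Row 7: chart row 3, RS - tile across columns 1-8 and work as-is.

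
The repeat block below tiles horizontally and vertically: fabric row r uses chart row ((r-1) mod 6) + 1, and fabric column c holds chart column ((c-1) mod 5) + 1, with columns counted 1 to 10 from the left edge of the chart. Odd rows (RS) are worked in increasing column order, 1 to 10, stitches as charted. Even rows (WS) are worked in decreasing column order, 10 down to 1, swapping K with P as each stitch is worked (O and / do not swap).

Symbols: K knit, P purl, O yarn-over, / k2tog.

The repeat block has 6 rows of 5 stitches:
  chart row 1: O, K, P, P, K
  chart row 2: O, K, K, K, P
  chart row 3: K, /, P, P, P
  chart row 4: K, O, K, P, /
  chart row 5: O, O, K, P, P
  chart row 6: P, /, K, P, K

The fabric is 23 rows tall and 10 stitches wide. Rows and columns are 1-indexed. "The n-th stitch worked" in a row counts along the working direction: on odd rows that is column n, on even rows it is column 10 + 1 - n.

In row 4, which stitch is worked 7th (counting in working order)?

Row 4 uses chart row ((4-1) mod 6)+1 = 4. Row 4 is even, so WS.
Chart row 4 tiled across columns 1-10: K O K P / K O K P /
WS row: flip the tiled sequence (start at column 10) and apply K<->P; O and / stay.
Row 4 as worked: / K P O P / K P O P
Stitch 7 in working order -> K

Stitch:
K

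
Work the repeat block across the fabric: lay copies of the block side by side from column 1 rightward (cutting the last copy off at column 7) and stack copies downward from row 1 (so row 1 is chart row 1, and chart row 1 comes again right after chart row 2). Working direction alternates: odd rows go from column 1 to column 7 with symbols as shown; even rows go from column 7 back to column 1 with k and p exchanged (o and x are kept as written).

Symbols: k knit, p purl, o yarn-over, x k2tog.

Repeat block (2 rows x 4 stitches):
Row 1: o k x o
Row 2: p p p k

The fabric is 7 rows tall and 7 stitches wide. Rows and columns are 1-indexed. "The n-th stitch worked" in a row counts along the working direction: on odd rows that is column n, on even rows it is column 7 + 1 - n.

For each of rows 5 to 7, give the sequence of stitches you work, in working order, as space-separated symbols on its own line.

Row 5: chart row 1, RS - tile across columns 1-7 and work as-is.
Row 6: chart row 2, WS - tiled (columns 1-7): p p p k p p p; work from column 7 back to 1 with k<->p swapped.
Row 7: chart row 1, RS - tile across columns 1-7 and work as-is.

== ROWS AS WORKED ==
o k x o o k x
k k k p k k k
o k x o o k x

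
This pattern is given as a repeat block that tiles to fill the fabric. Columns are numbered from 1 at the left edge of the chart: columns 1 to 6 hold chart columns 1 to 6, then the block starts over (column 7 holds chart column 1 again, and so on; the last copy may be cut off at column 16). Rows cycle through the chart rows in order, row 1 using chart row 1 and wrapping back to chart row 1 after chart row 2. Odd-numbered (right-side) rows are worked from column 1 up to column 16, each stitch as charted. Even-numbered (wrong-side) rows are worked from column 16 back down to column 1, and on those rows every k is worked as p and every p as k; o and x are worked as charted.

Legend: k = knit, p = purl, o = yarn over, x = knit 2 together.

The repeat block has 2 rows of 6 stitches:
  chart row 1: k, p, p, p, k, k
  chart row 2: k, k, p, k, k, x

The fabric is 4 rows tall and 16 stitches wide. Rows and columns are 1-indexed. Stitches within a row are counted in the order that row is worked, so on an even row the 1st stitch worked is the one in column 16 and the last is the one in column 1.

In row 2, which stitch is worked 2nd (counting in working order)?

Stitch:
k

Derivation:
For row 2: chart row = ((2-1) mod 2) + 1 = 2; this is a WS (even) row.
Chart row 2 tiled across columns 1-16: k k p k k x k k p k k x k k p k
WS: work from column 16 back to column 1 (reverse the tiled row), swapping k<->p (o and x unchanged).
Row 2 as worked: p k p p x p p k p p x p p k p p
Stitch 2 in working order -> k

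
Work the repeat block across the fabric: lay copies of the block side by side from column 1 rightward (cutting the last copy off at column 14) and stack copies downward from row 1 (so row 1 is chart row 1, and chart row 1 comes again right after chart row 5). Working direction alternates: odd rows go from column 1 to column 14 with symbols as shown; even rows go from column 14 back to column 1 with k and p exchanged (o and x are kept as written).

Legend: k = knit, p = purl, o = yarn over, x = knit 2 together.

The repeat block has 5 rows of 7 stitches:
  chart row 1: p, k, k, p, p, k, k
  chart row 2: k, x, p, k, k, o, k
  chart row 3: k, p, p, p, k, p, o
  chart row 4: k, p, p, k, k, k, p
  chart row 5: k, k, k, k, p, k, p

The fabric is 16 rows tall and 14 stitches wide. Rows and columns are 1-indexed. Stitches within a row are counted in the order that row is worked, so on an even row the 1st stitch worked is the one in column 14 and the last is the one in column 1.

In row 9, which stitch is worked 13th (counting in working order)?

Result:
k

Derivation:
Row 9: (9-1) mod 5 = 3, so use chart row 4. Odd row -> RS.
Chart row 4 tiled across columns 1-14: k p p k k k p k p p k k k p
Right side: take the tiled row as-is (worked left to right from column 1).
Stitch 13 in working order -> k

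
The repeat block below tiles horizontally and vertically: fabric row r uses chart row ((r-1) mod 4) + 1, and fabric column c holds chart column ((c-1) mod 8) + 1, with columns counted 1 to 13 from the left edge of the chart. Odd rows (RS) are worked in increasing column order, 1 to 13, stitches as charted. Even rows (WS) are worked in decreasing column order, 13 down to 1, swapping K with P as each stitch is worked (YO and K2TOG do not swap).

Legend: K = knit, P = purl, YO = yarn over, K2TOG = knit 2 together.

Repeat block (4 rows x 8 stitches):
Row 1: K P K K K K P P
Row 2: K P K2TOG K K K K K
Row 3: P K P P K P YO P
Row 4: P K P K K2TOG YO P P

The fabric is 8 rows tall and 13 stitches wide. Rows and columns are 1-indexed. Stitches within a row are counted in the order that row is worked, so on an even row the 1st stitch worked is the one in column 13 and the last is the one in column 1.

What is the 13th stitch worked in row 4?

== STITCH ==
K

Derivation:
For row 4: chart row = ((4-1) mod 4) + 1 = 4; this is a WS (even) row.
Chart row 4 tiled across columns 1-13: P K P K K2TOG YO P P P K P K K2TOG
WS row: flip the tiled sequence (start at column 13) and apply K<->P; YO and K2TOG stay.
Row 4 as worked: K2TOG P K P K K K YO K2TOG P K P K
Counting 13 along the worked row gives K.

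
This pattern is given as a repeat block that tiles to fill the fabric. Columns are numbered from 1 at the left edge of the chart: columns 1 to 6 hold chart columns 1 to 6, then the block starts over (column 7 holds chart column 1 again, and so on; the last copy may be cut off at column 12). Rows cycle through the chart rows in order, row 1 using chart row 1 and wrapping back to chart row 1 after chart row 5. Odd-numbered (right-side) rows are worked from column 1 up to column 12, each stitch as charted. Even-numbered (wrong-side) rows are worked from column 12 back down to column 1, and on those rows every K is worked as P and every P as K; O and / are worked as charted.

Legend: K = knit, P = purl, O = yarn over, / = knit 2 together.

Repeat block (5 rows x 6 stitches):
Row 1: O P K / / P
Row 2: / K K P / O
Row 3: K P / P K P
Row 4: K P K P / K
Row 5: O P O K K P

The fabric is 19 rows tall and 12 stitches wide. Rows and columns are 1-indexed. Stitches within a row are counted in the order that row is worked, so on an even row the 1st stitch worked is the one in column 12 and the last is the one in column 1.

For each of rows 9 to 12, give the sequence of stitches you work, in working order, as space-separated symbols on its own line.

Row 9: chart row 4, RS - tile across columns 1-12 and work as-is.
Row 10: chart row 5, WS - tiled (columns 1-12): O P O K K P O P O K K P; work from column 12 back to 1 with K<->P swapped.
Row 11: chart row 1, RS - tile across columns 1-12 and work as-is.
Row 12: chart row 2, WS - tiled (columns 1-12): / K K P / O / K K P / O; work from column 12 back to 1 with K<->P swapped.

== ROWS AS WORKED ==
K P K P / K K P K P / K
K P P O K O K P P O K O
O P K / / P O P K / / P
O / K P P / O / K P P /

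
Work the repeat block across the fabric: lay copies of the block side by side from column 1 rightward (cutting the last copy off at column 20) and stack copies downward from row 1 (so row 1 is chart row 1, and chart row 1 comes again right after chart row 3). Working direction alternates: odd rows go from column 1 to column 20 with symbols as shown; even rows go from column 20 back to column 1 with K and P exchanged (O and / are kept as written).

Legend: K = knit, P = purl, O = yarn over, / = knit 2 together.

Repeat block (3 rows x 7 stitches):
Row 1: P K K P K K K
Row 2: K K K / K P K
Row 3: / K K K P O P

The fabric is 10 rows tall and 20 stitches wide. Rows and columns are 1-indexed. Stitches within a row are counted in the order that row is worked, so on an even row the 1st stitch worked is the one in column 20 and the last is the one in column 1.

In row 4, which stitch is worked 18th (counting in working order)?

Row 4: (4-1) mod 3 = 0, so use chart row 1. Even row -> WS.
Chart row 1 tiled across columns 1-20: P K K P K K K P K K P K K K P K K P K K
WS: work from column 20 back to column 1 (reverse the tiled row), swapping K<->P (O and / unchanged).
Row 4 as worked: P P K P P K P P P K P P K P P P K P P K
Counting 18 along the worked row gives P.

Result:
P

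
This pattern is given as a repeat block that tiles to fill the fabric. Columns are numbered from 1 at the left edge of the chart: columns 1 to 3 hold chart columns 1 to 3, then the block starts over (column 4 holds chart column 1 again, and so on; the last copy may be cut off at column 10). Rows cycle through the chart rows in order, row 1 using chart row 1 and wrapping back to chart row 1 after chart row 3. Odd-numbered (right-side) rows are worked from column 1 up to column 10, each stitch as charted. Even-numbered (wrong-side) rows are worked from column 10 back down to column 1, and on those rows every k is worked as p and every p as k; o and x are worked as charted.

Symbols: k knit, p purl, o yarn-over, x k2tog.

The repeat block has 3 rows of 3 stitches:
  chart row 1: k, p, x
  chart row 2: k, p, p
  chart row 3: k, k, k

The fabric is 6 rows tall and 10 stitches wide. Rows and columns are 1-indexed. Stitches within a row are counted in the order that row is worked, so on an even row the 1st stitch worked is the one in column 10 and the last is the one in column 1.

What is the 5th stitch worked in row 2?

For row 2: chart row = ((2-1) mod 3) + 1 = 2; this is a WS (even) row.
Chart row 2 tiled across columns 1-10: k p p k p p k p p k
WS row: flip the tiled sequence (start at column 10) and apply k<->p; o and x stay.
Row 2 as worked: p k k p k k p k k p
Counting 5 along the worked row gives k.

Stitch:
k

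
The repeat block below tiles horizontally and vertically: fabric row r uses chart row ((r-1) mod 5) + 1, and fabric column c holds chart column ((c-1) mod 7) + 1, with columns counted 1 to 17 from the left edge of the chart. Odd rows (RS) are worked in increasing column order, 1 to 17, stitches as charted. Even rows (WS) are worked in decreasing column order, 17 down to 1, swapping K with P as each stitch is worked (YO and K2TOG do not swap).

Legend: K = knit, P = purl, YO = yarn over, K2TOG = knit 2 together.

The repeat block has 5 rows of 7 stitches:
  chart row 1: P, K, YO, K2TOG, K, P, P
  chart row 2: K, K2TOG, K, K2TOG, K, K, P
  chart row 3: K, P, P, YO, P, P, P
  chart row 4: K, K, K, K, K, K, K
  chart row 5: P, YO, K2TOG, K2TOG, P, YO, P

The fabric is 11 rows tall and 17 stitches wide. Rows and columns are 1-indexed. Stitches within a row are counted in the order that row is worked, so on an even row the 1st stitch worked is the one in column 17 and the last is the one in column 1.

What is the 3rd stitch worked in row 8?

Stitch:
P

Derivation:
Row 8: (8-1) mod 5 = 2, so use chart row 3. Even row -> WS.
Chart row 3 tiled across columns 1-17: K P P YO P P P K P P YO P P P K P P
Wrong side: read the tiled row from column 17 down to 1 and exchange K with P (leave YO, K2TOG).
Row 8 as worked: K K P K K K YO K K P K K K YO K K P
The 3rd stitch worked is P.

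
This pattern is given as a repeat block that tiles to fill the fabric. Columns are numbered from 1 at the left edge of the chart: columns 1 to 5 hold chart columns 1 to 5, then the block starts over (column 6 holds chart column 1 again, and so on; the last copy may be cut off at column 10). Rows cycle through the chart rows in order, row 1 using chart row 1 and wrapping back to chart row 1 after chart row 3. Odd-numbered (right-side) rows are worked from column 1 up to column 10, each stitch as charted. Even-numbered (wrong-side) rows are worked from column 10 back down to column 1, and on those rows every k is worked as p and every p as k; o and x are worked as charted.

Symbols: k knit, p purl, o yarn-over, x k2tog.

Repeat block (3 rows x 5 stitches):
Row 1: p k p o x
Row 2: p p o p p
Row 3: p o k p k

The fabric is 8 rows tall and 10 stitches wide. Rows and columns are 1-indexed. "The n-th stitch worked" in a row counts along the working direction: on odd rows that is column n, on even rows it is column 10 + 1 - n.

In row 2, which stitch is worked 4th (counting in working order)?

Stitch:
k

Derivation:
Row 2 uses chart row ((2-1) mod 3)+1 = 2. Row 2 is even, so WS.
Chart row 2 tiled across columns 1-10: p p o p p p p o p p
Wrong side: read the tiled row from column 10 down to 1 and exchange k with p (leave o, x).
Row 2 as worked: k k o k k k k o k k
Stitch 4 in working order -> k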